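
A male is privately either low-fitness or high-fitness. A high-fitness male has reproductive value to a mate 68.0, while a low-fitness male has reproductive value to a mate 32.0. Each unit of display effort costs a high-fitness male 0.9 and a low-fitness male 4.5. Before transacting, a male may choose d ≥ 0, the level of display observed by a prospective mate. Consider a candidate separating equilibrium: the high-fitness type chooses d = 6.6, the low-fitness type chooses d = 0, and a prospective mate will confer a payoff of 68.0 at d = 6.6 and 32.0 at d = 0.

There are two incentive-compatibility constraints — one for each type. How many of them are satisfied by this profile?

1

High-fitness type: signal → 68.0 − 0.9 × 6.6 = 62.06; deviate to 0 → 32.0. IC holds (62.06 ≥ 32.0).
Low-fitness type: stay at 0 → 32.0; mimic → 68.0 − 4.5 × 6.6 = 38.3. IC fails (32.0 < 38.3).
1 of 2 constraints hold, so this profile is not an equilibrium.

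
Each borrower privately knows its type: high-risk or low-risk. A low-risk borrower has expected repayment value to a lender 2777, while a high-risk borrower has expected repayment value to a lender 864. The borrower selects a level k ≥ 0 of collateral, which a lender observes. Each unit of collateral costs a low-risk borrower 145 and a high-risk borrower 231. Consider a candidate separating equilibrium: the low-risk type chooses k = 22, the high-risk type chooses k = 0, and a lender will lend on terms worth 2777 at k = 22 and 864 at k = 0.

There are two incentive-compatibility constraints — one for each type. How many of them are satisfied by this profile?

High-risk type: stay at 0 → 864; mimic → 2777 − 231 × 22 = -2305. IC holds (864 ≥ -2305).
Low-risk type: signal → 2777 − 145 × 22 = -413; deviate to 0 → 864. IC fails (-413 < 864).
1 of 2 constraints hold, so this profile is not an equilibrium.

1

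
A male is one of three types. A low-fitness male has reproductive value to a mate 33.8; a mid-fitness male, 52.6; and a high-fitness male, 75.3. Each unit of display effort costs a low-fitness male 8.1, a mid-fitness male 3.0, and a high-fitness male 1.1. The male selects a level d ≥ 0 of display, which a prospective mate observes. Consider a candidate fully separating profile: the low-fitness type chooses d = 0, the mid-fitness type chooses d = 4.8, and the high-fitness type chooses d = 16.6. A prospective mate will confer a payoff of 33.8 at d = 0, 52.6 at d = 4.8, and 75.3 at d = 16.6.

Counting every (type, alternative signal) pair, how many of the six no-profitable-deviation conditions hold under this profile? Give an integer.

6

Mid-fitness (own payoff 52.6 − 3.0×4.8 = 38.2): to d=0 gives 33.8 → no gain ✓; to d=16.6 gives 75.3 − 3.0×16.6 = 25.5 → no gain ✓.
Low-fitness (own payoff 33.8): to d=4.8 gives 52.6 − 8.1×4.8 = 13.72 → no gain ✓; to d=16.6 gives 75.3 − 8.1×16.6 = -59.16 → no gain ✓.
High-fitness (own payoff 75.3 − 1.1×16.6 = 57.04): to d=0 gives 33.8 → no gain ✓; to d=4.8 gives 52.6 − 1.1×4.8 = 47.32 → no gain ✓.
6 of the 6 constraints hold; this profile is a separating equilibrium.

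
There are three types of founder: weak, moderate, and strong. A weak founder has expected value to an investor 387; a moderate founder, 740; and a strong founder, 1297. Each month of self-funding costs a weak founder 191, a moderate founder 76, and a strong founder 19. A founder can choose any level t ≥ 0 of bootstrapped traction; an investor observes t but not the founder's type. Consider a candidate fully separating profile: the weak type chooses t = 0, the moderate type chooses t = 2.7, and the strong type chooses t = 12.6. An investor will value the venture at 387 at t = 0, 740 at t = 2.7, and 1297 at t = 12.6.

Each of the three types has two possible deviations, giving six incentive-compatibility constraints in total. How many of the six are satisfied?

Strong (own payoff 1297 − 19×12.6 = 1057.6): to t=0 gives 387 → no gain ✓; to t=2.7 gives 740 − 19×2.7 = 688.7 → no gain ✓.
Weak (own payoff 387): to t=2.7 gives 740 − 191×2.7 = 224.3 → no gain ✓; to t=12.6 gives 1297 − 191×12.6 = -1109.6 → no gain ✓.
Moderate (own payoff 740 − 76×2.7 = 534.8): to t=0 gives 387 → no gain ✓; to t=12.6 gives 1297 − 76×12.6 = 339.4 → no gain ✓.
6 of the 6 constraints hold; this profile is a separating equilibrium.

6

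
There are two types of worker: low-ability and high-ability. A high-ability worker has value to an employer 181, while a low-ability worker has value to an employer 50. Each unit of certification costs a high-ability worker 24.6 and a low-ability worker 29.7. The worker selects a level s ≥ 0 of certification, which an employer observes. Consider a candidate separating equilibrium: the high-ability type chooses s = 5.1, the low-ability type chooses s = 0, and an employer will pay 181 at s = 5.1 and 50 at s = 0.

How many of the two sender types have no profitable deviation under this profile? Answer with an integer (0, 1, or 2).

High-ability type: signal → 181 − 24.6 × 5.1 = 55.54; deviate to 0 → 50. IC holds (55.54 ≥ 50).
Low-ability type: stay at 0 → 50; mimic → 181 − 29.7 × 5.1 = 29.53. IC holds (50 ≥ 29.53).
2 of 2 constraints hold, so this is a separating equilibrium.

2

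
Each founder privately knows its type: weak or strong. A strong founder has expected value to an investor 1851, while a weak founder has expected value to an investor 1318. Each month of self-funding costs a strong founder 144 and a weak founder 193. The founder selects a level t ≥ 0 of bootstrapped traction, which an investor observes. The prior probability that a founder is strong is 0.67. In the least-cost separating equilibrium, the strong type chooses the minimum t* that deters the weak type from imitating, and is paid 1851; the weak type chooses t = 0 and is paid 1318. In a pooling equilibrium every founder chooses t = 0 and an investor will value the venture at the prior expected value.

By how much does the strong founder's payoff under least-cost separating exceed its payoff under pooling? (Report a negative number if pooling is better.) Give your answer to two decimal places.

Least-cost separating signal: t* solves 1318 = 1851 − 193·t*, so t* = (1851 − 1318)/193 ≈ 2.7617.
Strong type's separating payoff: 1851 − 144 × t* = 1851 − 144 × (1851 − 1318)/193 = 1851 − 76752/193 ≈ 1453.3212.
Pooling payoff: 0.67 × 1851 + 0.33 × 1318 = 1675.11.
Difference: 1453.3212 − 1675.11 = -221.7888, i.e. -221.79 to two decimal places.
The strong type would prefer the pooling outcome.

-221.79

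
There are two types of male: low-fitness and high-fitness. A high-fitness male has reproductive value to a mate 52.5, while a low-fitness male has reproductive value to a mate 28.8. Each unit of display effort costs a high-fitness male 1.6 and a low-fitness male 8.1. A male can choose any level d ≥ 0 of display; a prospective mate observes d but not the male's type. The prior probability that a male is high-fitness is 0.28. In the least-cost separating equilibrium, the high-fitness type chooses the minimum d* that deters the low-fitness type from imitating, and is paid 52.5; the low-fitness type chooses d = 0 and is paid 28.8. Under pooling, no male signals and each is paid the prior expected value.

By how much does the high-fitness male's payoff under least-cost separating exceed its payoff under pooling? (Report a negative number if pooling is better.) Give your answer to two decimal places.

12.38

Least-cost separating signal: d* solves 28.8 = 52.5 − 8.1·d*, so d* = (52.5 − 28.8)/8.1 ≈ 2.9259.
High-fitness type's separating payoff: 52.5 − 1.6 × d* = 52.5 − 1.6 × (52.5 − 28.8)/8.1 = 52.5 − 37.92/8.1 ≈ 47.8185.
Pooling payoff: 0.28 × 52.5 + 0.72 × 28.8 = 35.436.
Difference: 47.8185 − 35.436 = 12.3825, i.e. 12.38 to two decimal places.
The high-fitness type prefers to separate.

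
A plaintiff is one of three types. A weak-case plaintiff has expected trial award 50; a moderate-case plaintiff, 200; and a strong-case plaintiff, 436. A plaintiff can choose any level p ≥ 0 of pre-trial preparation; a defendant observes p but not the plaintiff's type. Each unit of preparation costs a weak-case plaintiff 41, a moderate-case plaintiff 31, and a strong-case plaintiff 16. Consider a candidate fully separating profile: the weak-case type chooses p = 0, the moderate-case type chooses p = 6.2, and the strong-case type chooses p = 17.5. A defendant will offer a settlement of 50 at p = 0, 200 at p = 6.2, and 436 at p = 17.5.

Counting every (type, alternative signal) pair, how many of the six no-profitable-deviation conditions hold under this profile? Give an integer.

5

Strong-case (own payoff 436 − 16×17.5 = 156): to p=0 gives 50 → no gain ✓; to p=6.2 gives 200 − 16×6.2 = 100.8 → no gain ✓.
Weak-case (own payoff 50): to p=6.2 gives 200 − 41×6.2 = -54.2 → no gain ✓; to p=17.5 gives 436 − 41×17.5 = -281.5 → no gain ✓.
Moderate-case (own payoff 200 − 31×6.2 = 7.8): to p=0 gives 50 → profitable ✗; to p=17.5 gives 436 − 31×17.5 = -106.5 → no gain ✓.
5 of the 6 constraints hold; not an equilibrium.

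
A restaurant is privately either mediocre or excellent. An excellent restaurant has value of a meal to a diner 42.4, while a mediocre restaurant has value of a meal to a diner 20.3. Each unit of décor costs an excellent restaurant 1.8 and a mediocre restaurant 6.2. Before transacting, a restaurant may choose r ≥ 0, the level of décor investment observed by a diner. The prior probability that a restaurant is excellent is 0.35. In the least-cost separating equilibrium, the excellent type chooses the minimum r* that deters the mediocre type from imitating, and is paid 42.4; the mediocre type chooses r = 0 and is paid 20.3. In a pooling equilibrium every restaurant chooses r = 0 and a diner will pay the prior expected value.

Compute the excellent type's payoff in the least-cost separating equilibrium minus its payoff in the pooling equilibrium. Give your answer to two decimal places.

Least-cost separating signal: r* solves 20.3 = 42.4 − 6.2·r*, so r* = (42.4 − 20.3)/6.2 ≈ 3.5645.
Excellent type's separating payoff: 42.4 − 1.8 × r* = 42.4 − 1.8 × (42.4 − 20.3)/6.2 = 42.4 − 39.78/6.2 ≈ 35.9839.
Pooling payoff: 0.35 × 42.4 + 0.65 × 20.3 = 28.035.
Difference: 35.9839 − 28.035 = 7.9489, i.e. 7.95 to two decimal places.
The excellent type prefers to separate.

7.95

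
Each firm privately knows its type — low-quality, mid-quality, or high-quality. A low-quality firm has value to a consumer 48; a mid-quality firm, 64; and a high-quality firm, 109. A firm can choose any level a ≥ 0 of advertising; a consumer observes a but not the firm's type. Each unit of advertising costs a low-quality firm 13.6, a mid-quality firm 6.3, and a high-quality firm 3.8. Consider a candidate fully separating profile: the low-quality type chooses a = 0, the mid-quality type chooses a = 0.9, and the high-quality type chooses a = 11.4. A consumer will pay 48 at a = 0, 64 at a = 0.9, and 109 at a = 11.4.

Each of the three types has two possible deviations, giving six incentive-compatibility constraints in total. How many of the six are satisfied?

5

High-quality (own payoff 109 − 3.8×11.4 = 65.68): to a=0 gives 48 → no gain ✓; to a=0.9 gives 64 − 3.8×0.9 = 60.58 → no gain ✓.
Low-quality (own payoff 48): to a=0.9 gives 64 − 13.6×0.9 = 51.76 → profitable ✗; to a=11.4 gives 109 − 13.6×11.4 = -46.04 → no gain ✓.
Mid-quality (own payoff 64 − 6.3×0.9 = 58.33): to a=0 gives 48 → no gain ✓; to a=11.4 gives 109 − 6.3×11.4 = 37.18 → no gain ✓.
5 of the 6 constraints hold; not an equilibrium.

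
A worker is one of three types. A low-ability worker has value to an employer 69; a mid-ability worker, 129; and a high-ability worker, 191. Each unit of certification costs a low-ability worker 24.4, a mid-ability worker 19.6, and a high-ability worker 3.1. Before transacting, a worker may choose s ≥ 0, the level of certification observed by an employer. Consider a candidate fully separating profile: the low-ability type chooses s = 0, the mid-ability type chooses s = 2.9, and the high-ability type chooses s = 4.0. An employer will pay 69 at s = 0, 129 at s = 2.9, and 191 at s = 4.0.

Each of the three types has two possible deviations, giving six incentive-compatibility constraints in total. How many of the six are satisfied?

Mid-ability (own payoff 129 − 19.6×2.9 = 72.16): to s=0 gives 69 → no gain ✓; to s=4.0 gives 191 − 19.6×4.0 = 112.6 → profitable ✗.
High-ability (own payoff 191 − 3.1×4.0 = 178.6): to s=0 gives 69 → no gain ✓; to s=2.9 gives 129 − 3.1×2.9 = 120.01 → no gain ✓.
Low-ability (own payoff 69): to s=2.9 gives 129 − 24.4×2.9 = 58.24 → no gain ✓; to s=4.0 gives 191 − 24.4×4.0 = 93.4 → profitable ✗.
4 of the 6 constraints hold; not an equilibrium.

4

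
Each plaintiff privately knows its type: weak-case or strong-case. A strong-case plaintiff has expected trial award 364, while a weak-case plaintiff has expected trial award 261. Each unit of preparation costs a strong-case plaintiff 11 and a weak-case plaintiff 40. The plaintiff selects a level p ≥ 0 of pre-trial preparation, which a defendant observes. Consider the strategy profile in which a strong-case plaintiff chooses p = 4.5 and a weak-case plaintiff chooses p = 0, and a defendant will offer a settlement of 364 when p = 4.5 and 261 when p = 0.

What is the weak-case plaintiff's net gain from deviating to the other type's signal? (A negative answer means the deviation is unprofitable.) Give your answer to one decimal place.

-77.0

Playing p = 0 the weak-case plaintiff receives 261.
Deviating to p = 4.5 brings payment 364 at cost 40 × 4.5 = 180, netting 184.
Gain from deviating: 184 − 261 = -77.0.
The gain is negative, so the weak-case type's incentive-compatibility constraint is satisfied.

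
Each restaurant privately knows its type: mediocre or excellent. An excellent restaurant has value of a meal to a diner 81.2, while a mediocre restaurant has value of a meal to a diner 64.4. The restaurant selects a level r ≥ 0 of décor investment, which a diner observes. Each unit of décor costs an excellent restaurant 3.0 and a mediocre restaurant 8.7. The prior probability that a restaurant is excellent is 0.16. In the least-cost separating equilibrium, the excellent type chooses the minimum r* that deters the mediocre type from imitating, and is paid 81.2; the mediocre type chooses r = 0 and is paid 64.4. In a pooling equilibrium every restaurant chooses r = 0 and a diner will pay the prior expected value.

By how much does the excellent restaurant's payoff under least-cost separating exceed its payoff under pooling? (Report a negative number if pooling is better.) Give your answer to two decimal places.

Least-cost separating signal: r* solves 64.4 = 81.2 − 8.7·r*, so r* = (81.2 − 64.4)/8.7 ≈ 1.9310.
Excellent type's separating payoff: 81.2 − 3.0 × r* = 81.2 − 3.0 × (81.2 − 64.4)/8.7 = 81.2 − 50.4/8.7 ≈ 75.4069.
Pooling payoff: 0.16 × 81.2 + 0.84 × 64.4 = 67.088.
Difference: 75.4069 − 67.088 = 8.3189, i.e. 8.32 to two decimal places.
The excellent type prefers to separate.

8.32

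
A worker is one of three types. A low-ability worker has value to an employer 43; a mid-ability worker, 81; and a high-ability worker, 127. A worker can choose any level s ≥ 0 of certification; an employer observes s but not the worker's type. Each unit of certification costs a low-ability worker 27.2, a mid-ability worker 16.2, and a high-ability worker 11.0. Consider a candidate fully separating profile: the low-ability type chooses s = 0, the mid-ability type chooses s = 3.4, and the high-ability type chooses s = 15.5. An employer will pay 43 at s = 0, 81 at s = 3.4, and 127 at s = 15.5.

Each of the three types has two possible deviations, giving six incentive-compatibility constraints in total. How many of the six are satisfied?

Low-ability (own payoff 43): to s=3.4 gives 81 − 27.2×3.4 = -11.48 → no gain ✓; to s=15.5 gives 127 − 27.2×15.5 = -294.6 → no gain ✓.
Mid-ability (own payoff 81 − 16.2×3.4 = 25.92): to s=0 gives 43 → profitable ✗; to s=15.5 gives 127 − 16.2×15.5 = -124.1 → no gain ✓.
High-ability (own payoff 127 − 11.0×15.5 = -43.5): to s=0 gives 43 → profitable ✗; to s=3.4 gives 81 − 11.0×3.4 = 43.6 → profitable ✗.
3 of the 6 constraints hold; not an equilibrium.

3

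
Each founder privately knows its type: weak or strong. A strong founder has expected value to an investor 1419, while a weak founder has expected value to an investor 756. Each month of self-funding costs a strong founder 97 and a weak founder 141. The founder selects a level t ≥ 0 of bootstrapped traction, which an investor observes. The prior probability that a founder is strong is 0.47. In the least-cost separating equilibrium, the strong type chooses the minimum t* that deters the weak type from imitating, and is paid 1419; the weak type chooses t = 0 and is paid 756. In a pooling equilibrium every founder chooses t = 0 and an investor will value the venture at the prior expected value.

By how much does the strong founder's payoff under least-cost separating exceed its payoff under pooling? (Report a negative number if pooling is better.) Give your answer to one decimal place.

Least-cost separating signal: t* solves 756 = 1419 − 141·t*, so t* = (1419 − 756)/141 ≈ 4.7021.
Strong type's separating payoff: 1419 − 97 × t* = 1419 − 97 × (1419 − 756)/141 = 1419 − 64311/141 ≈ 962.894.
Pooling payoff: 0.47 × 1419 + 0.53 × 756 = 1067.61.
Difference: 962.894 − 1067.61 = -104.716, i.e. -104.7 to one decimal place.
The strong type would prefer the pooling outcome.

-104.7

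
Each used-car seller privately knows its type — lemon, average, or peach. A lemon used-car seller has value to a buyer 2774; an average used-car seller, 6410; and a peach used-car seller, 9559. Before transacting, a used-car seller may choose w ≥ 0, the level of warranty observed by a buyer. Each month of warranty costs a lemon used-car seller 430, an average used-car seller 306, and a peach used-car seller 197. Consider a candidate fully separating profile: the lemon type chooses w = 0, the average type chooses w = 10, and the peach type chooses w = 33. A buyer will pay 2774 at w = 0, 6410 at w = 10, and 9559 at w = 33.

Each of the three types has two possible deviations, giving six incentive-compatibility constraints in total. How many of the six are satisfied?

5

Peach (own payoff 9559 − 197×33 = 3058): to w=0 gives 2774 → no gain ✓; to w=10 gives 6410 − 197×10 = 4440 → profitable ✗.
Lemon (own payoff 2774): to w=10 gives 6410 − 430×10 = 2110 → no gain ✓; to w=33 gives 9559 − 430×33 = -4631 → no gain ✓.
Average (own payoff 6410 − 306×10 = 3350): to w=0 gives 2774 → no gain ✓; to w=33 gives 9559 − 306×33 = -539 → no gain ✓.
5 of the 6 constraints hold; not an equilibrium.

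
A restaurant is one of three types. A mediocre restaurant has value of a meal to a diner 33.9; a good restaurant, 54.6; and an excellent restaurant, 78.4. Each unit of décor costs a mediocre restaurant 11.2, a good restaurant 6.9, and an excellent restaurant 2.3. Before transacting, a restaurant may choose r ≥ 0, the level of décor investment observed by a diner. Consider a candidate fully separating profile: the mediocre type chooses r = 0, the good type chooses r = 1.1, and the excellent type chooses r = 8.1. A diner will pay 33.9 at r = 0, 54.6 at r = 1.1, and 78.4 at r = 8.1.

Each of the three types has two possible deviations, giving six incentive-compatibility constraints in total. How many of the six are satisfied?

5

Mediocre (own payoff 33.9): to r=1.1 gives 54.6 − 11.2×1.1 = 42.28 → profitable ✗; to r=8.1 gives 78.4 − 11.2×8.1 = -12.32 → no gain ✓.
Good (own payoff 54.6 − 6.9×1.1 = 47.01): to r=0 gives 33.9 → no gain ✓; to r=8.1 gives 78.4 − 6.9×8.1 = 22.51 → no gain ✓.
Excellent (own payoff 78.4 − 2.3×8.1 = 59.77): to r=0 gives 33.9 → no gain ✓; to r=1.1 gives 54.6 − 2.3×1.1 = 52.07 → no gain ✓.
5 of the 6 constraints hold; not an equilibrium.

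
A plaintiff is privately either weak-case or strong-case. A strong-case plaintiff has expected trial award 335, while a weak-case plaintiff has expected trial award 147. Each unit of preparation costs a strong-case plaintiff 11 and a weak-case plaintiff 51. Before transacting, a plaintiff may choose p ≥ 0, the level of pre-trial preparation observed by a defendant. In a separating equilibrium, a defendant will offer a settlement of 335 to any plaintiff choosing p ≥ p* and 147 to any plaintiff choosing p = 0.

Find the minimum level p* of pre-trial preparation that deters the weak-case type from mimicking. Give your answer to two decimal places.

3.69

A weak-case plaintiff choosing p = 0 receives 147.
Imitating at p* instead would pay 335 at cost 51·p*, netting 335 − 51·p*.
Indifference: 147 = 335 − 51·p*, so p* = (335 − 147) / 51 ≈ 3.69.
This is the weak-case type's binding incentive-compatibility constraint; any p ≥ 3.69 sustains separation on that side.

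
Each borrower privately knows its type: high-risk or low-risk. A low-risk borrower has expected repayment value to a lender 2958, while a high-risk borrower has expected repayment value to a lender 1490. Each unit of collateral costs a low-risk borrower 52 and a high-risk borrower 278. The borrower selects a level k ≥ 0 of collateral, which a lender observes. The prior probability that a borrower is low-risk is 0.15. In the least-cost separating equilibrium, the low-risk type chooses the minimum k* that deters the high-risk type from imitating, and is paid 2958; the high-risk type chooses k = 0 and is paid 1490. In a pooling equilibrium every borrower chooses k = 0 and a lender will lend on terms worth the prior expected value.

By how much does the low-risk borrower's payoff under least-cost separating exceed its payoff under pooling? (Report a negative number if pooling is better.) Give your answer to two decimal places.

Least-cost separating signal: k* solves 1490 = 2958 − 278·k*, so k* = (2958 − 1490)/278 ≈ 5.2806.
Low-risk type's separating payoff: 2958 − 52 × k* = 2958 − 52 × (2958 − 1490)/278 = 2958 − 76336/278 ≈ 2683.4101.
Pooling payoff: 0.15 × 2958 + 0.85 × 1490 = 1710.2.
Difference: 2683.4101 − 1710.2 = 973.2101, i.e. 973.21 to two decimal places.
The low-risk type prefers to separate.

973.21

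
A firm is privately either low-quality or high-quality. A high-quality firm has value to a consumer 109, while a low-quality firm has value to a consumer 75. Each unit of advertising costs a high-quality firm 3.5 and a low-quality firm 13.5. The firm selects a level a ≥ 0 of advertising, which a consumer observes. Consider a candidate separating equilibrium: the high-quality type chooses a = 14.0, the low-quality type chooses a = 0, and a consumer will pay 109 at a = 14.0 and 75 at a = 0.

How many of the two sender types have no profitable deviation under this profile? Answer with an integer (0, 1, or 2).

1

Low-quality type: stay at 0 → 75; mimic → 109 − 13.5 × 14.0 = -80. IC holds (75 ≥ -80).
High-quality type: signal → 109 − 3.5 × 14.0 = 60; deviate to 0 → 75. IC fails (60 < 75).
1 of 2 constraints hold, so this profile is not an equilibrium.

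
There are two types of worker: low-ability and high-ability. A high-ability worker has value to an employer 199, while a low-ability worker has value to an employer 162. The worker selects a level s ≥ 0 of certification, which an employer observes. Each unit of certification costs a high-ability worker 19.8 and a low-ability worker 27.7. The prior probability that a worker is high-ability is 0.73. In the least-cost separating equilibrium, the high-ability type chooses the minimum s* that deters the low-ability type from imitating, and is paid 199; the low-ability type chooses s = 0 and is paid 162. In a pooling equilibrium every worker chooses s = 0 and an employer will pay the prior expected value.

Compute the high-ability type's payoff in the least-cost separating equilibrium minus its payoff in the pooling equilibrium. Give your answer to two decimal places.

-16.46

Least-cost separating signal: s* solves 162 = 199 − 27.7·s*, so s* = (199 − 162)/27.7 ≈ 1.3357.
High-ability type's separating payoff: 199 − 19.8 × s* = 199 − 19.8 × (199 − 162)/27.7 = 199 − 732.6/27.7 ≈ 172.5523.
Pooling payoff: 0.73 × 199 + 0.27 × 162 = 189.01.
Difference: 172.5523 − 189.01 = -16.4577, i.e. -16.46 to two decimal places.
The high-ability type would prefer the pooling outcome.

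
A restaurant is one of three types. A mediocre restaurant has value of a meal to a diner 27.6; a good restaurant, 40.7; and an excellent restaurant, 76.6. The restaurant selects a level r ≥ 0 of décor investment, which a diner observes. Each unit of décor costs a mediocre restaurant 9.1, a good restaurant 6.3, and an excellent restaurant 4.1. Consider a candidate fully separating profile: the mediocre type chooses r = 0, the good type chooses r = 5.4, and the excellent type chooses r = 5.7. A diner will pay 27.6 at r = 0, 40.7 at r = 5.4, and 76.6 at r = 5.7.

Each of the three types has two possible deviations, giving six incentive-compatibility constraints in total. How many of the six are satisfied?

Excellent (own payoff 76.6 − 4.1×5.7 = 53.23): to r=0 gives 27.6 → no gain ✓; to r=5.4 gives 40.7 − 4.1×5.4 = 18.56 → no gain ✓.
Mediocre (own payoff 27.6): to r=5.4 gives 40.7 − 9.1×5.4 = -8.44 → no gain ✓; to r=5.7 gives 76.6 − 9.1×5.7 = 24.73 → no gain ✓.
Good (own payoff 40.7 − 6.3×5.4 = 6.68): to r=0 gives 27.6 → profitable ✗; to r=5.7 gives 76.6 − 6.3×5.7 = 40.69 → profitable ✗.
4 of the 6 constraints hold; not an equilibrium.

4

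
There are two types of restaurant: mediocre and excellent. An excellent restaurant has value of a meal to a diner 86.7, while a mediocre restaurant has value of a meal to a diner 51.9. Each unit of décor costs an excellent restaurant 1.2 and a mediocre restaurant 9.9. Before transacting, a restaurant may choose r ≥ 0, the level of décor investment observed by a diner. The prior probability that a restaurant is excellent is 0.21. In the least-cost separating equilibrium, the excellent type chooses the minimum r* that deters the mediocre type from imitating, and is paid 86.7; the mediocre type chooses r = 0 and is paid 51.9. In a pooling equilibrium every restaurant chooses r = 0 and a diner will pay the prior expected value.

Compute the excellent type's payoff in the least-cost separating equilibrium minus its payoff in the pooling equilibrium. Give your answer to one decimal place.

23.3

Least-cost separating signal: r* solves 51.9 = 86.7 − 9.9·r*, so r* = (86.7 − 51.9)/9.9 ≈ 3.5152.
Excellent type's separating payoff: 86.7 − 1.2 × r* = 86.7 − 1.2 × (86.7 − 51.9)/9.9 = 86.7 − 41.76/9.9 ≈ 82.482.
Pooling payoff: 0.21 × 86.7 + 0.79 × 51.9 = 59.208.
Difference: 82.482 − 59.208 = 23.274, i.e. 23.3 to one decimal place.
The excellent type prefers to separate.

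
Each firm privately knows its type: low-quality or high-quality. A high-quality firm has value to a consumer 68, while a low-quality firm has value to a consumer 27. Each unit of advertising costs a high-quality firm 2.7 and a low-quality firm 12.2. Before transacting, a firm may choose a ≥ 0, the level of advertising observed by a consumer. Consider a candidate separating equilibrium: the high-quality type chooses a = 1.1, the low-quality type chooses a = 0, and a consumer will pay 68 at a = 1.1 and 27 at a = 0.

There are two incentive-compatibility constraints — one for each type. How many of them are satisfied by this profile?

High-quality type: signal → 68 − 2.7 × 1.1 = 65.03; deviate to 0 → 27. IC holds (65.03 ≥ 27).
Low-quality type: stay at 0 → 27; mimic → 68 − 12.2 × 1.1 = 54.58. IC fails (27 < 54.58).
1 of 2 constraints hold, so this profile is not an equilibrium.

1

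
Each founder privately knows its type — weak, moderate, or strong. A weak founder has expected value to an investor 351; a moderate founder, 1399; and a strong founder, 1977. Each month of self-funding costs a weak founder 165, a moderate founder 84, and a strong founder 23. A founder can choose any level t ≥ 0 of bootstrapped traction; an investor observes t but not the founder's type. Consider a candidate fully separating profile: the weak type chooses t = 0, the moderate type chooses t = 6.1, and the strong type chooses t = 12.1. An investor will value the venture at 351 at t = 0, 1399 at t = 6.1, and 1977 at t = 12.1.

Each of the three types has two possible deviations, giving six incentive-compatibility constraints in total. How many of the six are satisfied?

4

Strong (own payoff 1977 − 23×12.1 = 1698.7): to t=0 gives 351 → no gain ✓; to t=6.1 gives 1399 − 23×6.1 = 1258.7 → no gain ✓.
Moderate (own payoff 1399 − 84×6.1 = 886.6): to t=0 gives 351 → no gain ✓; to t=12.1 gives 1977 − 84×12.1 = 960.6 → profitable ✗.
Weak (own payoff 351): to t=6.1 gives 1399 − 165×6.1 = 392.5 → profitable ✗; to t=12.1 gives 1977 − 165×12.1 = -19.5 → no gain ✓.
4 of the 6 constraints hold; not an equilibrium.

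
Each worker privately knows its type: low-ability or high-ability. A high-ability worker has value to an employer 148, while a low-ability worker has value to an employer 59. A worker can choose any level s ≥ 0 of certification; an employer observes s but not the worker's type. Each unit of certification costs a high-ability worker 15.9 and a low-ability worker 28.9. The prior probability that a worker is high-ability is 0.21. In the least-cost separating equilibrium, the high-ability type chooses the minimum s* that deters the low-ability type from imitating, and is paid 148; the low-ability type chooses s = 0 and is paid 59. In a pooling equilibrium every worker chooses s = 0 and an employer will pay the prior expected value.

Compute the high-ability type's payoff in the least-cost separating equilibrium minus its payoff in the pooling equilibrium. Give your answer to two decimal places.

Least-cost separating signal: s* solves 59 = 148 − 28.9·s*, so s* = (148 − 59)/28.9 ≈ 3.0796.
High-ability type's separating payoff: 148 − 15.9 × s* = 148 − 15.9 × (148 − 59)/28.9 = 148 − 1415.1/28.9 ≈ 99.0346.
Pooling payoff: 0.21 × 148 + 0.79 × 59 = 77.69.
Difference: 99.0346 − 77.69 = 21.3446, i.e. 21.34 to two decimal places.
The high-ability type prefers to separate.

21.34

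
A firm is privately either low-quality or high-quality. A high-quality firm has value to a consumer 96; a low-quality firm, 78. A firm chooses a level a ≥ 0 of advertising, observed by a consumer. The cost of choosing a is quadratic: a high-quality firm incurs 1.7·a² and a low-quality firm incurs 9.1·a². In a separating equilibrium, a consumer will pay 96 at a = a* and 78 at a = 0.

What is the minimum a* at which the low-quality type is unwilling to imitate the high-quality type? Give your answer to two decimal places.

The low-quality type at a = 0 receives 78; imitating at a* yields 96 − 9.1·a*².
Indifference: 78 = 96 − 9.1·a*², so a*² = (96 − 78) / 9.1 ≈ 1.9780.
a* = √1.9780 ≈ 1.41.

1.41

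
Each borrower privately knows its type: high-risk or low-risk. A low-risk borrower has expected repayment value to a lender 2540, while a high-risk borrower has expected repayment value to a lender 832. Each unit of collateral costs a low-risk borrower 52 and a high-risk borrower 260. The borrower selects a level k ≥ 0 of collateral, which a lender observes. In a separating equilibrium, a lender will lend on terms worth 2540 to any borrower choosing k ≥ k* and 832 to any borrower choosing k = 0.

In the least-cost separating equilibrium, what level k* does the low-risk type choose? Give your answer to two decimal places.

A high-risk borrower choosing k = 0 receives 832.
Imitating at k* instead would pay 2540 at cost 260·k*, netting 2540 − 260·k*.
Indifference: 832 = 2540 − 260·k*, so k* = (2540 − 832) / 260 ≈ 6.57.
This is the high-risk type's binding incentive-compatibility constraint; any k ≥ 6.57 sustains separation on that side.

6.57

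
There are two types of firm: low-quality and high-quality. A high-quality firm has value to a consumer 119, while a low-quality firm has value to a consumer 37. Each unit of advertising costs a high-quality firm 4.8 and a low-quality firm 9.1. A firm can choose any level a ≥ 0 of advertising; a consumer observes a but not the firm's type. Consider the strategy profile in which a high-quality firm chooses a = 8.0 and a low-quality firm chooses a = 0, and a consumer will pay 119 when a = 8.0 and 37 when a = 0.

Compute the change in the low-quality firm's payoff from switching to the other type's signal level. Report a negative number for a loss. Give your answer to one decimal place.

Playing a = 0 the low-quality firm receives 37.
Deviating to a = 8.0 brings payment 119 at cost 9.1 × 8.0 = 72.8, netting 46.2.
Gain from deviating: 46.2 − 37 = 9.2.
The gain is positive, so the low-quality type's incentive-compatibility constraint is violated — this profile is not a separating equilibrium.

9.2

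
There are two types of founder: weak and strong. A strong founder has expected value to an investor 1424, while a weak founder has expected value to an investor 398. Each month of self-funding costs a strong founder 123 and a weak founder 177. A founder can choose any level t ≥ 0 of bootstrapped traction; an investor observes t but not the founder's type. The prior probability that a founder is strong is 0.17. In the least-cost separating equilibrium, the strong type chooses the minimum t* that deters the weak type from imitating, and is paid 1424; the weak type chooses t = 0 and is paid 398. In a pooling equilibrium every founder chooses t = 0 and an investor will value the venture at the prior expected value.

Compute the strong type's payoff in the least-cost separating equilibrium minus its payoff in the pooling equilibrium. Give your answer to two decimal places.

Least-cost separating signal: t* solves 398 = 1424 − 177·t*, so t* = (1424 − 398)/177 ≈ 5.7966.
Strong type's separating payoff: 1424 − 123 × t* = 1424 − 123 × (1424 − 398)/177 = 1424 − 126198/177 ≈ 711.0169.
Pooling payoff: 0.17 × 1424 + 0.83 × 398 = 572.42.
Difference: 711.0169 − 572.42 = 138.5969, i.e. 138.60 to two decimal places.
The strong type prefers to separate.

138.60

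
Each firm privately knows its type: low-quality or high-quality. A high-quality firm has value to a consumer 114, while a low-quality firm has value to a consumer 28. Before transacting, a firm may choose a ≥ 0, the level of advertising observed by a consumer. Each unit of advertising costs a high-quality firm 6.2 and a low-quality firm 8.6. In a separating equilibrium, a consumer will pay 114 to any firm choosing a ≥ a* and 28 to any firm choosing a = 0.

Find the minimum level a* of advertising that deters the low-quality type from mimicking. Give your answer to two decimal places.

10.00

A low-quality firm choosing a = 0 receives 28.
Imitating at a* instead would pay 114 at cost 8.6·a*, netting 114 − 8.6·a*.
Indifference: 28 = 114 − 8.6·a*, so a* = (114 − 28) / 8.6 = 10.00.
At a* the low-quality type's incentive constraint just binds; the high-quality type strictly prefers a* since its per-unit cost is lower.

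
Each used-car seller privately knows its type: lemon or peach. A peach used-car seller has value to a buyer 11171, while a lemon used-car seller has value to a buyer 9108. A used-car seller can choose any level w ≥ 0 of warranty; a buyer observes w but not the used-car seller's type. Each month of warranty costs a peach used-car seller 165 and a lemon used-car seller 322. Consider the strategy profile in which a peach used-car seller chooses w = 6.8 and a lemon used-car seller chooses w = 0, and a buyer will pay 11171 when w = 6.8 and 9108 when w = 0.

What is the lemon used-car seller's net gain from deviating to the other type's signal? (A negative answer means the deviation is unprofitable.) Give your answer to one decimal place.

Playing w = 0 the lemon used-car seller receives 9108.
Deviating to w = 6.8 brings payment 11171 at cost 322 × 6.8 = 2189.6, netting 8981.4.
Gain from deviating: 8981.4 − 9108 = -126.6.
The gain is negative, so the lemon type's incentive-compatibility constraint is satisfied.

-126.6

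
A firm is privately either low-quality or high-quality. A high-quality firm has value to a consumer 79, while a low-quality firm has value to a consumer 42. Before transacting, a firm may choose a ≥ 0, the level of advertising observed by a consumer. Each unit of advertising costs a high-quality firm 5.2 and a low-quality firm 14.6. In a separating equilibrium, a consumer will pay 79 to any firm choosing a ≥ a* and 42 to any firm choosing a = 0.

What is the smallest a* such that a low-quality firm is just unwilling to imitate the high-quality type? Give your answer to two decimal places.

2.53

A low-quality firm choosing a = 0 receives 42.
Imitating at a* instead would pay 79 at cost 14.6·a*, netting 79 − 14.6·a*.
Indifference: 42 = 79 − 14.6·a*, so a* = (79 − 42) / 14.6 ≈ 2.53.
This is the low-quality type's binding incentive-compatibility constraint; any a ≥ 2.53 sustains separation on that side.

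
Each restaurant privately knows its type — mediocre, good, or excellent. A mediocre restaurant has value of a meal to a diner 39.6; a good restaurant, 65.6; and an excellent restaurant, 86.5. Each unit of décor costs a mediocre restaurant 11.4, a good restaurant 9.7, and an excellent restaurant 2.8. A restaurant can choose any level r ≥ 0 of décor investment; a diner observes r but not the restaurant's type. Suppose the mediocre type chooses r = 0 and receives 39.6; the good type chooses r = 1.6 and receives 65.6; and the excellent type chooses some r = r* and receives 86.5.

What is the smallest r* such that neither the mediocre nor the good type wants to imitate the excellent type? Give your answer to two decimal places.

Good type (on-path payoff 65.6 − 9.7×1.6 = 50.08) won't mimic when 50.08 ≥ 86.5 − 9.7·r*, i.e. r* ≥ 3.75.
Mediocre type (on-path payoff 39.6) won't mimic when 39.6 ≥ 86.5 − 11.4·r*, i.e. r* ≥ 4.11.
Both must hold, so r* = max(4.11, 3.75) = 4.11. The mediocre type's constraint binds.

4.11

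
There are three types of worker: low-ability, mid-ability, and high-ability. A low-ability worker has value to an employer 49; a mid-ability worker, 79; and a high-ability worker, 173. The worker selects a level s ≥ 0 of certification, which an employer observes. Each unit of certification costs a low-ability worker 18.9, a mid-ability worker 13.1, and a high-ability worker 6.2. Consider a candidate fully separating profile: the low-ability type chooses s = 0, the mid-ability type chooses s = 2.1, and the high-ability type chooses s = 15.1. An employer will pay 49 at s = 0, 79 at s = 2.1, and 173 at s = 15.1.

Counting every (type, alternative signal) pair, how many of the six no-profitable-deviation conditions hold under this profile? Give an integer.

6

Low-ability (own payoff 49): to s=2.1 gives 79 − 18.9×2.1 = 39.31 → no gain ✓; to s=15.1 gives 173 − 18.9×15.1 = -112.39 → no gain ✓.
High-ability (own payoff 173 − 6.2×15.1 = 79.38): to s=0 gives 49 → no gain ✓; to s=2.1 gives 79 − 6.2×2.1 = 65.98 → no gain ✓.
Mid-ability (own payoff 79 − 13.1×2.1 = 51.49): to s=0 gives 49 → no gain ✓; to s=15.1 gives 173 − 13.1×15.1 = -24.81 → no gain ✓.
6 of the 6 constraints hold; this profile is a separating equilibrium.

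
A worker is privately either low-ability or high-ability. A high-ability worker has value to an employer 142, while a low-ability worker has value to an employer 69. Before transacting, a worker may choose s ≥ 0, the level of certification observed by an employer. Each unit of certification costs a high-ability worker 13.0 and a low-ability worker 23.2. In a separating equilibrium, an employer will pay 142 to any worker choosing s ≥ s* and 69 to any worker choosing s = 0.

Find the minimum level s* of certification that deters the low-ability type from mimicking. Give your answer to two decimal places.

3.15

A low-ability worker choosing s = 0 receives 69.
Imitating at s* instead would pay 142 at cost 23.2·s*, netting 142 − 23.2·s*.
Indifference: 69 = 142 − 23.2·s*, so s* = (142 − 69) / 23.2 ≈ 3.15.
At s* the low-ability type's incentive constraint just binds; the high-ability type strictly prefers s* since its per-unit cost is lower.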